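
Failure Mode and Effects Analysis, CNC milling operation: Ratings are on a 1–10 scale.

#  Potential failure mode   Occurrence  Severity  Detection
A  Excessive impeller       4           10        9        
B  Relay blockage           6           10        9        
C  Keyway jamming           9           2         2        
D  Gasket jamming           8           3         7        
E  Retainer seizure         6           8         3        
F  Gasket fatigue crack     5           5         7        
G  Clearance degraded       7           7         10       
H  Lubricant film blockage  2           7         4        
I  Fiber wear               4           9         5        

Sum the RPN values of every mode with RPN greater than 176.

RPN = Severity × Occurrence × Detection:
  A: 10 × 4 × 9 = 360
  B: 10 × 6 × 9 = 540
  C: 2 × 9 × 2 = 36
  D: 3 × 8 × 7 = 168
  E: 8 × 6 × 3 = 144
  F: 5 × 5 × 7 = 175
  G: 7 × 7 × 10 = 490
  H: 7 × 2 × 4 = 56
  I: 9 × 4 × 5 = 180
RPN > 176: A (360), B (540), G (490), I (180).
Sum: 360 + 540 + 490 + 180 = 1570.

1570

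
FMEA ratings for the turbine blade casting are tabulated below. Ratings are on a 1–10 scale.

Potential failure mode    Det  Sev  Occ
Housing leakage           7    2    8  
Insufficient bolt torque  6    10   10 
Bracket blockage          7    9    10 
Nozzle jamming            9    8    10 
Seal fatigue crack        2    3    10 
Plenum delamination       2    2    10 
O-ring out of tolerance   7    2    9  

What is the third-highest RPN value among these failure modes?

RPN = Severity × Occurrence × Detection:
  Housing leakage: 2 × 8 × 7 = 112
  Insufficient bolt torque: 10 × 10 × 6 = 600
  Bracket blockage: 9 × 10 × 7 = 630
  Nozzle jamming: 8 × 10 × 9 = 720
  Seal fatigue crack: 3 × 10 × 2 = 60
  Plenum delamination: 2 × 10 × 2 = 40
  O-ring out of tolerance: 2 × 9 × 7 = 126
Sorted descending: 720, 630, 600, 126, 112, 60, 40.
The third-highest RPN is 600 (Insufficient bolt torque).

600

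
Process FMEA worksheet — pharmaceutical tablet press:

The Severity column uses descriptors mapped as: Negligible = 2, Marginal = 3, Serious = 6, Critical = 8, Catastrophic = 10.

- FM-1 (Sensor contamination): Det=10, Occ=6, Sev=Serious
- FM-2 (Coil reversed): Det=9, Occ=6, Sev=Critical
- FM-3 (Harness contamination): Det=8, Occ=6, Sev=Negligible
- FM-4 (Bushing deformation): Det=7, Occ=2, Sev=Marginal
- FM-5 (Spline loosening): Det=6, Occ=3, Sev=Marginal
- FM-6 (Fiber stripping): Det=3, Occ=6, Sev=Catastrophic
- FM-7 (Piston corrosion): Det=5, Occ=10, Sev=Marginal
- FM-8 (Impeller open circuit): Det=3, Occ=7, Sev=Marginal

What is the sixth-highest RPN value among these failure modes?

RPN = Severity × Occurrence × Detection:
  FM-1: 6 × 6 × 10 = 360
  FM-2: 8 × 6 × 9 = 432
  FM-3: 2 × 6 × 8 = 96
  FM-4: 3 × 2 × 7 = 42
  FM-5: 3 × 3 × 6 = 54
  FM-6: 10 × 6 × 3 = 180
  FM-7: 3 × 10 × 5 = 150
  FM-8: 3 × 7 × 3 = 63
Sorted descending: 432, 360, 180, 150, 96, 63, 54, 42.
The sixth-highest RPN is 63 (FM-8).

63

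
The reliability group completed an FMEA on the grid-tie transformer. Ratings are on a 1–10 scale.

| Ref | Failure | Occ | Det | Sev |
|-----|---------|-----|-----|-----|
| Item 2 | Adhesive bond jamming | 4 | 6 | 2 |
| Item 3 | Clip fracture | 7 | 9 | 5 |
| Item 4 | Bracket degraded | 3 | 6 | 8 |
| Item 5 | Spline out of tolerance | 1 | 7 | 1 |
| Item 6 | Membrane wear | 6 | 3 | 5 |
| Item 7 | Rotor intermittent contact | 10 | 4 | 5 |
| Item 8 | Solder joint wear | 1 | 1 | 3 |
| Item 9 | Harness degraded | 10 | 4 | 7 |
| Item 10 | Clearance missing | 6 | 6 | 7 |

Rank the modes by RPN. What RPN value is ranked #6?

90

RPN = Severity × Occurrence × Detection:
  Item 2: 2 × 4 × 6 = 48
  Item 3: 5 × 7 × 9 = 315
  Item 4: 8 × 3 × 6 = 144
  Item 5: 1 × 1 × 7 = 7
  Item 6: 5 × 6 × 3 = 90
  Item 7: 5 × 10 × 4 = 200
  Item 8: 3 × 1 × 1 = 3
  Item 9: 7 × 10 × 4 = 280
  Item 10: 7 × 6 × 6 = 252
Sorted descending: 315, 280, 252, 200, 144, 90, 48, 7, 3.
The sixth-highest RPN is 90 (Item 6).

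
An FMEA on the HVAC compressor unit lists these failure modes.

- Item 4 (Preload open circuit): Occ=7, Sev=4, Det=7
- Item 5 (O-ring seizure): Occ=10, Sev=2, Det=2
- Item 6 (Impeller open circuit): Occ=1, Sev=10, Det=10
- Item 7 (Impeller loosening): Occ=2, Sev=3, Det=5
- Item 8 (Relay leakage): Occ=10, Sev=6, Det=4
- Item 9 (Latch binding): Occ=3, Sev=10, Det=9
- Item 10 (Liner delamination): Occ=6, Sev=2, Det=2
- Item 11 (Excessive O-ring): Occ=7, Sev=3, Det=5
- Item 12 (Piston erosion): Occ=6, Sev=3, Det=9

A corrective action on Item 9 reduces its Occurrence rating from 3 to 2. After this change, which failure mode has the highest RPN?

Item 8

RPN = Severity × Occurrence × Detection:
  Item 4: 4 × 7 × 7 = 196
  Item 5: 2 × 10 × 2 = 40
  Item 6: 10 × 1 × 10 = 100
  Item 7: 3 × 2 × 5 = 30
  Item 8: 6 × 10 × 4 = 240
  Item 9: 10 × 3 × 9 = 270
  Item 10: 2 × 6 × 2 = 24
  Item 11: 3 × 7 × 5 = 105
  Item 12: 3 × 6 × 9 = 162
After action: Item 9 → 10 × 2 × 9 = 180.
Revised RPNs: Item 8=240, Item 4=196, Item 9=180, Item 12=162, Item 11=105, Item 6=100, Item 5=40, Item 7=30, Item 10=24.
Highest is now Item 8 (240).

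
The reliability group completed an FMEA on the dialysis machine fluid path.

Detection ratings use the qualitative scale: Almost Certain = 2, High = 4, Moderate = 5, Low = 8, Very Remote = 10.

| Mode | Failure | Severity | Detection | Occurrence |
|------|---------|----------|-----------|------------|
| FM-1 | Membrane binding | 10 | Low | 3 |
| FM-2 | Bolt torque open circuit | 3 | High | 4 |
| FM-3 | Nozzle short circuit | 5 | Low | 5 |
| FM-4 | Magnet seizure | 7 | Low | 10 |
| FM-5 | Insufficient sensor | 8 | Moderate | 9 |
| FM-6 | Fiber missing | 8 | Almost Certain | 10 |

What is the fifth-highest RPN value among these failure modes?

RPN = Severity × Occurrence × Detection:
  FM-1: 10 × 3 × 8 = 240
  FM-2: 3 × 4 × 4 = 48
  FM-3: 5 × 5 × 8 = 200
  FM-4: 7 × 10 × 8 = 560
  FM-5: 8 × 9 × 5 = 360
  FM-6: 8 × 10 × 2 = 160
Sorted descending: 560, 360, 240, 200, 160, 48.
The fifth-highest RPN is 160 (FM-6).

160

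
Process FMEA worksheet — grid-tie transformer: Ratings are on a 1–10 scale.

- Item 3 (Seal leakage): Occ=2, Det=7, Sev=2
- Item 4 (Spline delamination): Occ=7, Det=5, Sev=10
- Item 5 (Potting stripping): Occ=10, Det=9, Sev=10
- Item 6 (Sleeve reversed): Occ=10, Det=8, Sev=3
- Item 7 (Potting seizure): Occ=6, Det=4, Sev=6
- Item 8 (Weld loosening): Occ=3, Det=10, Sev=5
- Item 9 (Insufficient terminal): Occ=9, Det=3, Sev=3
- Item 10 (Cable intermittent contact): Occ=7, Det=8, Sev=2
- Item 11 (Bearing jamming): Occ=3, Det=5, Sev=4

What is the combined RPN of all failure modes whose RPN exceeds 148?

RPN = Severity × Occurrence × Detection:
  Item 3: 2 × 2 × 7 = 28
  Item 4: 10 × 7 × 5 = 350
  Item 5: 10 × 10 × 9 = 900
  Item 6: 3 × 10 × 8 = 240
  Item 7: 6 × 6 × 4 = 144
  Item 8: 5 × 3 × 10 = 150
  Item 9: 3 × 9 × 3 = 81
  Item 10: 2 × 7 × 8 = 112
  Item 11: 4 × 3 × 5 = 60
RPN > 148: Item 4 (350), Item 5 (900), Item 6 (240), Item 8 (150).
Sum: 350 + 900 + 240 + 150 = 1640.

1640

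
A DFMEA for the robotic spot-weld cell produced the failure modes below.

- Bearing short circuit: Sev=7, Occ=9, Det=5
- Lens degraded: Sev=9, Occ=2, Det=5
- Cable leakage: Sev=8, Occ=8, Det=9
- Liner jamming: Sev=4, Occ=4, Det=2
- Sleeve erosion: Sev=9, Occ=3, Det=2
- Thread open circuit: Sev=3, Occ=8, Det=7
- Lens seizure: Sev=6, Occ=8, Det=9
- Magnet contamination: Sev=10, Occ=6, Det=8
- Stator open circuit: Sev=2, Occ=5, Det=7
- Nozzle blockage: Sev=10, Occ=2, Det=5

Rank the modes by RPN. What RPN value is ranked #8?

70

RPN = Severity × Occurrence × Detection:
  Bearing short circuit: 7 × 9 × 5 = 315
  Lens degraded: 9 × 2 × 5 = 90
  Cable leakage: 8 × 8 × 9 = 576
  Liner jamming: 4 × 4 × 2 = 32
  Sleeve erosion: 9 × 3 × 2 = 54
  Thread open circuit: 3 × 8 × 7 = 168
  Lens seizure: 6 × 8 × 9 = 432
  Magnet contamination: 10 × 6 × 8 = 480
  Stator open circuit: 2 × 5 × 7 = 70
  Nozzle blockage: 10 × 2 × 5 = 100
Sorted descending: 576, 480, 432, 315, 168, 100, 90, 70, 54, 32.
The eighth-highest RPN is 70 (Stator open circuit).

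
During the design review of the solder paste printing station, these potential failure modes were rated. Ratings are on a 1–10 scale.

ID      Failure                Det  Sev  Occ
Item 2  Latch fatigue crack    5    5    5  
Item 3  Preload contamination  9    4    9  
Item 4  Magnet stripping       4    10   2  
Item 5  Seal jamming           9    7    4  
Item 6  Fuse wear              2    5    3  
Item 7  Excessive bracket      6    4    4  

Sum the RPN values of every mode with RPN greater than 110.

RPN = Severity × Occurrence × Detection:
  Item 2: 5 × 5 × 5 = 125
  Item 3: 4 × 9 × 9 = 324
  Item 4: 10 × 2 × 4 = 80
  Item 5: 7 × 4 × 9 = 252
  Item 6: 5 × 3 × 2 = 30
  Item 7: 4 × 4 × 6 = 96
RPN > 110: Item 2 (125), Item 3 (324), Item 5 (252).
Sum: 125 + 324 + 252 = 701.

701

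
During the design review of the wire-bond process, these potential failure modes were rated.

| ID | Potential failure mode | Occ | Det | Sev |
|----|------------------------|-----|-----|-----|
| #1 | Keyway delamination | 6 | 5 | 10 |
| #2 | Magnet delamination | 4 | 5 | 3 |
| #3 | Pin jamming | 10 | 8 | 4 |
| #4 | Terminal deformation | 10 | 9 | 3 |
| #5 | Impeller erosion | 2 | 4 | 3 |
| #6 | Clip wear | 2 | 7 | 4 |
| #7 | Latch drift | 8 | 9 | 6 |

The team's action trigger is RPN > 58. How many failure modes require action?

RPN = Severity × Occurrence × Detection:
  #1: 10 × 6 × 5 = 300
  #2: 3 × 4 × 5 = 60
  #3: 4 × 10 × 8 = 320
  #4: 3 × 10 × 9 = 270
  #5: 3 × 2 × 4 = 24
  #6: 4 × 2 × 7 = 56
  #7: 6 × 8 × 9 = 432
Modes with RPN > 58: #1 (300), #2 (60), #3 (320), #4 (270), #7 (432) → 5.

5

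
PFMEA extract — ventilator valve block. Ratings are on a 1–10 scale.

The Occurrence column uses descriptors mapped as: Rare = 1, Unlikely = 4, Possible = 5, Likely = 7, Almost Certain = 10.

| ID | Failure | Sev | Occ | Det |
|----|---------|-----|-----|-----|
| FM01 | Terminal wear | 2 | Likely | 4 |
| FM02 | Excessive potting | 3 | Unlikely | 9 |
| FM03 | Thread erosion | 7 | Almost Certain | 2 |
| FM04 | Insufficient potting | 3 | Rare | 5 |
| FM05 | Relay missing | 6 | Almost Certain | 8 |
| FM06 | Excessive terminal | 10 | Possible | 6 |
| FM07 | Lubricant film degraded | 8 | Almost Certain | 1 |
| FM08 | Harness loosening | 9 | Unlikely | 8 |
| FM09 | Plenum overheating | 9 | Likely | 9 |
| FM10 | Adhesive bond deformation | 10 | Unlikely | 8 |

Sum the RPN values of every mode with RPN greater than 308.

1367

RPN = Severity × Occurrence × Detection:
  FM01: 2 × 7 × 4 = 56
  FM02: 3 × 4 × 9 = 108
  FM03: 7 × 10 × 2 = 140
  FM04: 3 × 1 × 5 = 15
  FM05: 6 × 10 × 8 = 480
  FM06: 10 × 5 × 6 = 300
  FM07: 8 × 10 × 1 = 80
  FM08: 9 × 4 × 8 = 288
  FM09: 9 × 7 × 9 = 567
  FM10: 10 × 4 × 8 = 320
RPN > 308: FM05 (480), FM09 (567), FM10 (320).
Sum: 480 + 567 + 320 = 1367.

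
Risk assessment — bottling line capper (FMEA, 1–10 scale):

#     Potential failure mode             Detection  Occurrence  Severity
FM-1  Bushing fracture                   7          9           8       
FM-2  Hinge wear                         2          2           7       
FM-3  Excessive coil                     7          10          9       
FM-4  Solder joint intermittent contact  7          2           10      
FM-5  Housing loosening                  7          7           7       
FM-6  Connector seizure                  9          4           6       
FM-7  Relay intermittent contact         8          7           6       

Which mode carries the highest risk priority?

FM-3

RPN = Severity × Occurrence × Detection:
  FM-1: 8 × 9 × 7 = 504
  FM-2: 7 × 2 × 2 = 28
  FM-3: 9 × 10 × 7 = 630
  FM-4: 10 × 2 × 7 = 140
  FM-5: 7 × 7 × 7 = 343
  FM-6: 6 × 4 × 9 = 216
  FM-7: 6 × 7 × 8 = 336
Highest RPN is 630 → FM-3.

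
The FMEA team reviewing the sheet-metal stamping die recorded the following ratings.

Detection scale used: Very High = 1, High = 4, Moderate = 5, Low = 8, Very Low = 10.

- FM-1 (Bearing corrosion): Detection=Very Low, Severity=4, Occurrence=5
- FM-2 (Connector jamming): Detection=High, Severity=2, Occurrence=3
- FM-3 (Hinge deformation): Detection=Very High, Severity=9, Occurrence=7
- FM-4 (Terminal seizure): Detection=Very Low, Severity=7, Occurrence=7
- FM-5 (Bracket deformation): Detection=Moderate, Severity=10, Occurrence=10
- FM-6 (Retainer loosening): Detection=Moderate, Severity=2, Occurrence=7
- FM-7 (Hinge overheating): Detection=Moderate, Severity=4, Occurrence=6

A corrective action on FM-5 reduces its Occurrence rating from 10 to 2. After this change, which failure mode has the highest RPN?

FM-4

RPN = Severity × Occurrence × Detection:
  FM-1: 4 × 5 × 10 = 200
  FM-2: 2 × 3 × 4 = 24
  FM-3: 9 × 7 × 1 = 63
  FM-4: 7 × 7 × 10 = 490
  FM-5: 10 × 10 × 5 = 500
  FM-6: 2 × 7 × 5 = 70
  FM-7: 4 × 6 × 5 = 120
After action: FM-5 → 10 × 2 × 5 = 100.
Revised RPNs: FM-4=490, FM-1=200, FM-7=120, FM-5=100, FM-6=70, FM-3=63, FM-2=24.
Highest is now FM-4 (490).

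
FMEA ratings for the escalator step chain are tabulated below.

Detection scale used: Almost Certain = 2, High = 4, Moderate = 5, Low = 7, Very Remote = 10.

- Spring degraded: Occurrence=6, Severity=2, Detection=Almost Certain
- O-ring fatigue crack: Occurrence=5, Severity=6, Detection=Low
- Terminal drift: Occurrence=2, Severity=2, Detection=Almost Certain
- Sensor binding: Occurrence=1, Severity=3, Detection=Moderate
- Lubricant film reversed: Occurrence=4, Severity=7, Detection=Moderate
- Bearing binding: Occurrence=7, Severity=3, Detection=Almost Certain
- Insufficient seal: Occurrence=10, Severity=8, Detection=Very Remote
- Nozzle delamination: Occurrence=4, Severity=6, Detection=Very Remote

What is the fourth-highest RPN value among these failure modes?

RPN = Severity × Occurrence × Detection:
  Spring degraded: 2 × 6 × 2 = 24
  O-ring fatigue crack: 6 × 5 × 7 = 210
  Terminal drift: 2 × 2 × 2 = 8
  Sensor binding: 3 × 1 × 5 = 15
  Lubricant film reversed: 7 × 4 × 5 = 140
  Bearing binding: 3 × 7 × 2 = 42
  Insufficient seal: 8 × 10 × 10 = 800
  Nozzle delamination: 6 × 4 × 10 = 240
Sorted descending: 800, 240, 210, 140, 42, 24, 15, 8.
The fourth-highest RPN is 140 (Lubricant film reversed).

140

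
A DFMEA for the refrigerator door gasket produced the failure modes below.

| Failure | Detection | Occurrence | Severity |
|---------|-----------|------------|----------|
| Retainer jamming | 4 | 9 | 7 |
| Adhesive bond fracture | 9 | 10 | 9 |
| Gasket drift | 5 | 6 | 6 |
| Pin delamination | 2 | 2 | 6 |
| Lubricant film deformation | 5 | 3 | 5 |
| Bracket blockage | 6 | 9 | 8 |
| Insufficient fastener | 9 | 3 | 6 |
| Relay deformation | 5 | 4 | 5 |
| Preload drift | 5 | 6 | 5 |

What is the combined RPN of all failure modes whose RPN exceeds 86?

RPN = Severity × Occurrence × Detection:
  Retainer jamming: 7 × 9 × 4 = 252
  Adhesive bond fracture: 9 × 10 × 9 = 810
  Gasket drift: 6 × 6 × 5 = 180
  Pin delamination: 6 × 2 × 2 = 24
  Lubricant film deformation: 5 × 3 × 5 = 75
  Bracket blockage: 8 × 9 × 6 = 432
  Insufficient fastener: 6 × 3 × 9 = 162
  Relay deformation: 5 × 4 × 5 = 100
  Preload drift: 5 × 6 × 5 = 150
RPN > 86: Retainer jamming (252), Adhesive bond fracture (810), Gasket drift (180), Bracket blockage (432), Insufficient fastener (162), Relay deformation (100), Preload drift (150).
Sum: 252 + 810 + 180 + 432 + 162 + 100 + 150 = 2086.

2086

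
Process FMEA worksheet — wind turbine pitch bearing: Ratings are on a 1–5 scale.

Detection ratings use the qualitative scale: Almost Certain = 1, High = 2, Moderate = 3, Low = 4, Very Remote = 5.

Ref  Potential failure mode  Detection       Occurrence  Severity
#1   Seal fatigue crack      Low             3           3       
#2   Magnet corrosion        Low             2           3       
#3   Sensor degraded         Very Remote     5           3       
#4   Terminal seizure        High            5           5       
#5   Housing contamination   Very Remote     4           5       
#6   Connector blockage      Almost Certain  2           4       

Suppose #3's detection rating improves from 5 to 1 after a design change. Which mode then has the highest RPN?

#5

RPN = Severity × Occurrence × Detection:
  #1: 3 × 3 × 4 = 36
  #2: 3 × 2 × 4 = 24
  #3: 3 × 5 × 5 = 75
  #4: 5 × 5 × 2 = 50
  #5: 5 × 4 × 5 = 100
  #6: 4 × 2 × 1 = 8
After action: #3 → 3 × 5 × 1 = 15.
Revised RPNs: #5=100, #4=50, #1=36, #2=24, #3=15, #6=8.
Highest is now #5 (100).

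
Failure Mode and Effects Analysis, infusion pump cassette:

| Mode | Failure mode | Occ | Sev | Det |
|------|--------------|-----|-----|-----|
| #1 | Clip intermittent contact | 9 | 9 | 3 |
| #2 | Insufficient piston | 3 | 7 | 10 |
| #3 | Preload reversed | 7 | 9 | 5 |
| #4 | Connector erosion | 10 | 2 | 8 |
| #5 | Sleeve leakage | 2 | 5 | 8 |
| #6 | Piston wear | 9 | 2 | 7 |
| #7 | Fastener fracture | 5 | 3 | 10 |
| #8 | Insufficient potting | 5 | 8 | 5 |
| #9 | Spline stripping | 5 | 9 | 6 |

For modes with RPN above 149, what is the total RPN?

1548

RPN = Severity × Occurrence × Detection:
  #1: 9 × 9 × 3 = 243
  #2: 7 × 3 × 10 = 210
  #3: 9 × 7 × 5 = 315
  #4: 2 × 10 × 8 = 160
  #5: 5 × 2 × 8 = 80
  #6: 2 × 9 × 7 = 126
  #7: 3 × 5 × 10 = 150
  #8: 8 × 5 × 5 = 200
  #9: 9 × 5 × 6 = 270
RPN > 149: #1 (243), #2 (210), #3 (315), #4 (160), #7 (150), #8 (200), #9 (270).
Sum: 243 + 210 + 315 + 160 + 150 + 200 + 270 = 1548.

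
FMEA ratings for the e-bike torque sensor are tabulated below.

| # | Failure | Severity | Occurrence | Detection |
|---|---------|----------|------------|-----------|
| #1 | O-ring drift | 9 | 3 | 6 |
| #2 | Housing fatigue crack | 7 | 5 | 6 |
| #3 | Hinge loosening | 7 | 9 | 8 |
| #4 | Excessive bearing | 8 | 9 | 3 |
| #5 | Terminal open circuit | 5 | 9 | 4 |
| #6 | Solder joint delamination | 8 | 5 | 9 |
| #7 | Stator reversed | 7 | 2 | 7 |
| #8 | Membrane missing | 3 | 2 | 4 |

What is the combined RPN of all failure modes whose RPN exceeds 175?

1470

RPN = Severity × Occurrence × Detection:
  #1: 9 × 3 × 6 = 162
  #2: 7 × 5 × 6 = 210
  #3: 7 × 9 × 8 = 504
  #4: 8 × 9 × 3 = 216
  #5: 5 × 9 × 4 = 180
  #6: 8 × 5 × 9 = 360
  #7: 7 × 2 × 7 = 98
  #8: 3 × 2 × 4 = 24
RPN > 175: #2 (210), #3 (504), #4 (216), #5 (180), #6 (360).
Sum: 210 + 504 + 216 + 180 + 360 = 1470.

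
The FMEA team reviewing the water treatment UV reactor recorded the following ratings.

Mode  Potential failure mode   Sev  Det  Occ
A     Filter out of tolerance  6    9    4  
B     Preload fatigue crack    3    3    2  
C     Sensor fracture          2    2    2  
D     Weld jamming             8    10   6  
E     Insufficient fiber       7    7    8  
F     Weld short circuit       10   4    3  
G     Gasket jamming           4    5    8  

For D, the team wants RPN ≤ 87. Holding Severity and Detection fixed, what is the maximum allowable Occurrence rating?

D: S=8, O=6, D=10 → current RPN = 480.
Fixed product = 80. Need 80 × O ≤ 87, so O ≤ 87/80 = 1.09.
Maximum integer Occurrence rating = 1 (gives RPN 80; O=2 would give 160 > 87).

1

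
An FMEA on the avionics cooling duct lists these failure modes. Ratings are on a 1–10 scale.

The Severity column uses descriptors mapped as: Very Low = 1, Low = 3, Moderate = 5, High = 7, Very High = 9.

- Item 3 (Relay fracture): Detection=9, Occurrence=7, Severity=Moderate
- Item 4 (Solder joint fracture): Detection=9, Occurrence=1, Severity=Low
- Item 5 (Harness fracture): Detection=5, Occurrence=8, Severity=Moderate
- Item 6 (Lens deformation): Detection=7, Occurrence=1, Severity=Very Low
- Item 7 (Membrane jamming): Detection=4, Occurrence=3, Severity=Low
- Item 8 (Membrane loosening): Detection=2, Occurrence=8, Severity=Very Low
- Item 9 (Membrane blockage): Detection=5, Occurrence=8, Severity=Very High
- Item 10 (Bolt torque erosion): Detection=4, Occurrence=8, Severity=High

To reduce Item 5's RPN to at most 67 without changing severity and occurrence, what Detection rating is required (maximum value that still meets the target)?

Item 5: S=5, O=8, D=5 → current RPN = 200.
Fixed product = 40. Need 40 × D ≤ 67, so D ≤ 67/40 = 1.68.
Maximum integer Detection rating = 1 (gives RPN 40; D=2 would give 80 > 67).

1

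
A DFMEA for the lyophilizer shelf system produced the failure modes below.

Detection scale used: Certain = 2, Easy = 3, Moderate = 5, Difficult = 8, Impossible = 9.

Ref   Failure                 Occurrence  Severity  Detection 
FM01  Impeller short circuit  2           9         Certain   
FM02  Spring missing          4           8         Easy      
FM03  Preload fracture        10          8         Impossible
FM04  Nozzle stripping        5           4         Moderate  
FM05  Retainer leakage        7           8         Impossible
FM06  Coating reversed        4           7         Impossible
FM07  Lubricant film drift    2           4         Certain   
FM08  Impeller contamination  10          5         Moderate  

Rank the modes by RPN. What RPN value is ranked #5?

RPN = Severity × Occurrence × Detection:
  FM01: 9 × 2 × 2 = 36
  FM02: 8 × 4 × 3 = 96
  FM03: 8 × 10 × 9 = 720
  FM04: 4 × 5 × 5 = 100
  FM05: 8 × 7 × 9 = 504
  FM06: 7 × 4 × 9 = 252
  FM07: 4 × 2 × 2 = 16
  FM08: 5 × 10 × 5 = 250
Sorted descending: 720, 504, 252, 250, 100, 96, 36, 16.
The fifth-highest RPN is 100 (FM04).

100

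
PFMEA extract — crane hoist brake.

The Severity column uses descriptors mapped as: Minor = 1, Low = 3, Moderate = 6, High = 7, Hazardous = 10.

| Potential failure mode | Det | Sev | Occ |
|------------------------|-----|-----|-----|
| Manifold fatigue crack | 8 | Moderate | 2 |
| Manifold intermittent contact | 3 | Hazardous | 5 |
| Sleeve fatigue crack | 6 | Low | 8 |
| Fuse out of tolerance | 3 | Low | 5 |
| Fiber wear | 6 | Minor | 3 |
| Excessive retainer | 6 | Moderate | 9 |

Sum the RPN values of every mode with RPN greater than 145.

RPN = Severity × Occurrence × Detection:
  Manifold fatigue crack: 6 × 2 × 8 = 96
  Manifold intermittent contact: 10 × 5 × 3 = 150
  Sleeve fatigue crack: 3 × 8 × 6 = 144
  Fuse out of tolerance: 3 × 5 × 3 = 45
  Fiber wear: 1 × 3 × 6 = 18
  Excessive retainer: 6 × 9 × 6 = 324
RPN > 145: Manifold intermittent contact (150), Excessive retainer (324).
Sum: 150 + 324 = 474.

474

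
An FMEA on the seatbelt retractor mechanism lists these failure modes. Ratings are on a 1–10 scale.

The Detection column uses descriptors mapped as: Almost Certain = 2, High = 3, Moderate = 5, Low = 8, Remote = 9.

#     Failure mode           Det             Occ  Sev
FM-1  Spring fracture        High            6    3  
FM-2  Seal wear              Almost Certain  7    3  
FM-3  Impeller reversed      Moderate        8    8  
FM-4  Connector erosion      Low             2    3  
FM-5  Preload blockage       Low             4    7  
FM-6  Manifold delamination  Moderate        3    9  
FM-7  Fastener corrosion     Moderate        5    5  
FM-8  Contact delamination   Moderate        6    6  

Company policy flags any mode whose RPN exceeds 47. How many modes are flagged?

RPN = Severity × Occurrence × Detection:
  FM-1: 3 × 6 × 3 = 54
  FM-2: 3 × 7 × 2 = 42
  FM-3: 8 × 8 × 5 = 320
  FM-4: 3 × 2 × 8 = 48
  FM-5: 7 × 4 × 8 = 224
  FM-6: 9 × 3 × 5 = 135
  FM-7: 5 × 5 × 5 = 125
  FM-8: 6 × 6 × 5 = 180
Modes with RPN > 47: FM-1 (54), FM-3 (320), FM-4 (48), FM-5 (224), FM-6 (135), FM-7 (125), FM-8 (180) → 7.

7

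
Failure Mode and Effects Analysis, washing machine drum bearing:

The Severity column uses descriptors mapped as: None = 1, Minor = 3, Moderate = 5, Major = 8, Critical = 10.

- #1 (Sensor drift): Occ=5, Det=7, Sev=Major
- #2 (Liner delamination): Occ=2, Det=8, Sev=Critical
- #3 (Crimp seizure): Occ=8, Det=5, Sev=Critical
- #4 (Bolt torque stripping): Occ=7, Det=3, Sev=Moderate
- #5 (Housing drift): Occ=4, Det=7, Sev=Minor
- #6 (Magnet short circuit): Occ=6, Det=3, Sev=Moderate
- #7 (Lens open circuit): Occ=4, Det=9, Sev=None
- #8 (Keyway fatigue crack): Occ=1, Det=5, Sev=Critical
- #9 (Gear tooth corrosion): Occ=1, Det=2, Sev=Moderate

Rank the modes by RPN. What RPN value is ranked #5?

RPN = Severity × Occurrence × Detection:
  #1: 8 × 5 × 7 = 280
  #2: 10 × 2 × 8 = 160
  #3: 10 × 8 × 5 = 400
  #4: 5 × 7 × 3 = 105
  #5: 3 × 4 × 7 = 84
  #6: 5 × 6 × 3 = 90
  #7: 1 × 4 × 9 = 36
  #8: 10 × 1 × 5 = 50
  #9: 5 × 1 × 2 = 10
Sorted descending: 400, 280, 160, 105, 90, 84, 50, 36, 10.
The fifth-highest RPN is 90 (#6).

90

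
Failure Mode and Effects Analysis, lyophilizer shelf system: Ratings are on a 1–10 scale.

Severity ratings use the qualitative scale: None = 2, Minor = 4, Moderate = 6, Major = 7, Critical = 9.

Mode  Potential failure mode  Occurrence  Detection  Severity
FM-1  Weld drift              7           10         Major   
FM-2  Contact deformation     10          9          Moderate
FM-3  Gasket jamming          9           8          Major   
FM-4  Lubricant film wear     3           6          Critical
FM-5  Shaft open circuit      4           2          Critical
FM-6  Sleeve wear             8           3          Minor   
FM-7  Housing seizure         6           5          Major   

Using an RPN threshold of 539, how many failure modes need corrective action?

1

RPN = Severity × Occurrence × Detection:
  FM-1: 7 × 7 × 10 = 490
  FM-2: 6 × 10 × 9 = 540
  FM-3: 7 × 9 × 8 = 504
  FM-4: 9 × 3 × 6 = 162
  FM-5: 9 × 4 × 2 = 72
  FM-6: 4 × 8 × 3 = 96
  FM-7: 7 × 6 × 5 = 210
Modes with RPN ≥ 539: FM-2 (540) → 1.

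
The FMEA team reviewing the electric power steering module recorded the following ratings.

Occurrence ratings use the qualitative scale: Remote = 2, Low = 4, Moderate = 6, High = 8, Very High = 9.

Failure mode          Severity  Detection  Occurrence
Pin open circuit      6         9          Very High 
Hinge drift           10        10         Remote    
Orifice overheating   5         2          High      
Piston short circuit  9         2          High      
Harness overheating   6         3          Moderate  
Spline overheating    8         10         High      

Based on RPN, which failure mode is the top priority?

RPN = Severity × Occurrence × Detection:
  Pin open circuit: 6 × 9 × 9 = 486
  Hinge drift: 10 × 2 × 10 = 200
  Orifice overheating: 5 × 8 × 2 = 80
  Piston short circuit: 9 × 8 × 2 = 144
  Harness overheating: 6 × 6 × 3 = 108
  Spline overheating: 8 × 8 × 10 = 640
Highest RPN is 640 → Spline overheating.

Spline overheating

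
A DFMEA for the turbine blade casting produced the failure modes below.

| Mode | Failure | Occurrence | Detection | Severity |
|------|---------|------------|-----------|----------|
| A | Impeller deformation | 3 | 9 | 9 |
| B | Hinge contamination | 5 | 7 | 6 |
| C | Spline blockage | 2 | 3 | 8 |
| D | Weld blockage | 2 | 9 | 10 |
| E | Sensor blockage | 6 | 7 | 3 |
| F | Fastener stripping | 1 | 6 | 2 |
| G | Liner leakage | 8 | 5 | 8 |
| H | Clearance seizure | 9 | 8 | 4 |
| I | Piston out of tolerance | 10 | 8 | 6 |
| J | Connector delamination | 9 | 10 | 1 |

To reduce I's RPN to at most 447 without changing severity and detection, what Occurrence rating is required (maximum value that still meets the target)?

9

I: S=6, O=10, D=8 → current RPN = 480.
Fixed product = 48. Need 48 × O ≤ 447, so O ≤ 447/48 = 9.31.
Maximum integer Occurrence rating = 9 (gives RPN 432; O=10 would give 480 > 447).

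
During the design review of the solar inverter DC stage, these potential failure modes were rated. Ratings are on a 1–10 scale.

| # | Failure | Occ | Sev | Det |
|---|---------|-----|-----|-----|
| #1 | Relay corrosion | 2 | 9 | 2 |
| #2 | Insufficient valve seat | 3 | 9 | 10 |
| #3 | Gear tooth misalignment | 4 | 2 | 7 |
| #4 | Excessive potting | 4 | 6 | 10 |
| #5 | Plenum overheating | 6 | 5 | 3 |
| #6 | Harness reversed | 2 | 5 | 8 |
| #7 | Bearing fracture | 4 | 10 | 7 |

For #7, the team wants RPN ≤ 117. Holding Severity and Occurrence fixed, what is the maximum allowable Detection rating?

#7: S=10, O=4, D=7 → current RPN = 280.
Fixed product = 40. Need 40 × D ≤ 117, so D ≤ 117/40 = 2.92.
Maximum integer Detection rating = 2 (gives RPN 80; D=3 would give 120 > 117).

2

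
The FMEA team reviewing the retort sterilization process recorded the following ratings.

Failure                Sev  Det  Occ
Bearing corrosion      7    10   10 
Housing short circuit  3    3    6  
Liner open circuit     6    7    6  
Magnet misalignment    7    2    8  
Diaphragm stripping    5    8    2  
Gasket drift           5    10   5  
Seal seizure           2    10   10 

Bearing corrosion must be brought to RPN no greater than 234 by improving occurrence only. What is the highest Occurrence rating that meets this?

Bearing corrosion: S=7, O=10, D=10 → current RPN = 700.
Fixed product = 70. Need 70 × O ≤ 234, so O ≤ 234/70 = 3.34.
Maximum integer Occurrence rating = 3 (gives RPN 210; O=4 would give 280 > 234).

3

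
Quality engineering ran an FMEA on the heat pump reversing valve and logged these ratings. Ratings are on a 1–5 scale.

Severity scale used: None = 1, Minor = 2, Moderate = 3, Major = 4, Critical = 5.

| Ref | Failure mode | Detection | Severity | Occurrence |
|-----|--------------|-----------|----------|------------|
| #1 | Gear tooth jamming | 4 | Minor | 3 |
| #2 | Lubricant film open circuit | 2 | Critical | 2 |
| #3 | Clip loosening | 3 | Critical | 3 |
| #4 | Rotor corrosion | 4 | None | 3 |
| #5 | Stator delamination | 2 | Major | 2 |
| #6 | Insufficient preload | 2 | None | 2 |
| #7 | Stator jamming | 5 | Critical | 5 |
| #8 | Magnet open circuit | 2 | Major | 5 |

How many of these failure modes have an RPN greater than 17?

RPN = Severity × Occurrence × Detection:
  #1: 2 × 3 × 4 = 24
  #2: 5 × 2 × 2 = 20
  #3: 5 × 3 × 3 = 45
  #4: 1 × 3 × 4 = 12
  #5: 4 × 2 × 2 = 16
  #6: 1 × 2 × 2 = 4
  #7: 5 × 5 × 5 = 125
  #8: 4 × 5 × 2 = 40
Modes with RPN > 17: #1 (24), #2 (20), #3 (45), #7 (125), #8 (40) → 5.

5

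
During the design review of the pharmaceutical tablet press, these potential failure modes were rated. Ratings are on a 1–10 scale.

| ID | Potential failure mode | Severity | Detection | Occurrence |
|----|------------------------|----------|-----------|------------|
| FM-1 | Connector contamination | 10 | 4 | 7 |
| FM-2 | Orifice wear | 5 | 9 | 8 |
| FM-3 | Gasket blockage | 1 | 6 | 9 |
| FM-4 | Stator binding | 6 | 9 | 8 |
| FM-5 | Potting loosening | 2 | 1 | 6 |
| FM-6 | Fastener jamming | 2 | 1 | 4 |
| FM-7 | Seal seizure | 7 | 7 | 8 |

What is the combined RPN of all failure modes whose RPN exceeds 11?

RPN = Severity × Occurrence × Detection:
  FM-1: 10 × 7 × 4 = 280
  FM-2: 5 × 8 × 9 = 360
  FM-3: 1 × 9 × 6 = 54
  FM-4: 6 × 8 × 9 = 432
  FM-5: 2 × 6 × 1 = 12
  FM-6: 2 × 4 × 1 = 8
  FM-7: 7 × 8 × 7 = 392
RPN > 11: FM-1 (280), FM-2 (360), FM-3 (54), FM-4 (432), FM-5 (12), FM-7 (392).
Sum: 280 + 360 + 54 + 432 + 12 + 392 = 1530.

1530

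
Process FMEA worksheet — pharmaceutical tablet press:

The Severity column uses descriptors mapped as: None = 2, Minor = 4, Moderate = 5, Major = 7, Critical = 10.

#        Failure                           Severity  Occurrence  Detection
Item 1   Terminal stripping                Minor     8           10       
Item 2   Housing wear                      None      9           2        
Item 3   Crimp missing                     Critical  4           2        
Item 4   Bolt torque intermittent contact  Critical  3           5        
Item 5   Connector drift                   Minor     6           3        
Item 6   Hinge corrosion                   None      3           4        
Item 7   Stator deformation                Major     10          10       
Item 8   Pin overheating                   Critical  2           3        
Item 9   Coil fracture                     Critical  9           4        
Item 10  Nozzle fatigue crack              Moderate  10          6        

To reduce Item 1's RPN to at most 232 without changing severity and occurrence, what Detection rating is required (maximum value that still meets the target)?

7

Item 1: S=4, O=8, D=10 → current RPN = 320.
Fixed product = 32. Need 32 × D ≤ 232, so D ≤ 232/32 = 7.25.
Maximum integer Detection rating = 7 (gives RPN 224; D=8 would give 256 > 232).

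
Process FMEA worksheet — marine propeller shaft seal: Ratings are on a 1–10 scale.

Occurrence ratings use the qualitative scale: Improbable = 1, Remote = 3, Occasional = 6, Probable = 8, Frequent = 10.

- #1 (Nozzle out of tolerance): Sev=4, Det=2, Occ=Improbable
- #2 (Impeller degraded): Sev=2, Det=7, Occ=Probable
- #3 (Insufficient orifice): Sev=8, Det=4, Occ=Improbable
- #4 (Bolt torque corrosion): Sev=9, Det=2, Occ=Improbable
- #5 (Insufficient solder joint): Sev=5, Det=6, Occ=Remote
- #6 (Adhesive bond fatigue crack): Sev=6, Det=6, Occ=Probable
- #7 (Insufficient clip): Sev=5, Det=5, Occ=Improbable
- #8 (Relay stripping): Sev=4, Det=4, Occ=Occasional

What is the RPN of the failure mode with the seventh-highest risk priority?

18

RPN = Severity × Occurrence × Detection:
  #1: 4 × 1 × 2 = 8
  #2: 2 × 8 × 7 = 112
  #3: 8 × 1 × 4 = 32
  #4: 9 × 1 × 2 = 18
  #5: 5 × 3 × 6 = 90
  #6: 6 × 8 × 6 = 288
  #7: 5 × 1 × 5 = 25
  #8: 4 × 6 × 4 = 96
Sorted descending: 288, 112, 96, 90, 32, 25, 18, 8.
The seventh-highest RPN is 18 (#4).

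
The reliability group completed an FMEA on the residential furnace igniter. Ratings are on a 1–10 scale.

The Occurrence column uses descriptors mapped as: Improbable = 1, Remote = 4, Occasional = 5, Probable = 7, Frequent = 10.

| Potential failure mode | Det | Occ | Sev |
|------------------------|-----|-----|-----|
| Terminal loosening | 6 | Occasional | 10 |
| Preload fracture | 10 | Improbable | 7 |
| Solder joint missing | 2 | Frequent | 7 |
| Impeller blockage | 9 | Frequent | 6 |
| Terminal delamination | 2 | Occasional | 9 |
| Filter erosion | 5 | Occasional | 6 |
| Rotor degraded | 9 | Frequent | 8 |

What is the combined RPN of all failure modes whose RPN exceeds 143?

RPN = Severity × Occurrence × Detection:
  Terminal loosening: 10 × 5 × 6 = 300
  Preload fracture: 7 × 1 × 10 = 70
  Solder joint missing: 7 × 10 × 2 = 140
  Impeller blockage: 6 × 10 × 9 = 540
  Terminal delamination: 9 × 5 × 2 = 90
  Filter erosion: 6 × 5 × 5 = 150
  Rotor degraded: 8 × 10 × 9 = 720
RPN > 143: Terminal loosening (300), Impeller blockage (540), Filter erosion (150), Rotor degraded (720).
Sum: 300 + 540 + 150 + 720 = 1710.

1710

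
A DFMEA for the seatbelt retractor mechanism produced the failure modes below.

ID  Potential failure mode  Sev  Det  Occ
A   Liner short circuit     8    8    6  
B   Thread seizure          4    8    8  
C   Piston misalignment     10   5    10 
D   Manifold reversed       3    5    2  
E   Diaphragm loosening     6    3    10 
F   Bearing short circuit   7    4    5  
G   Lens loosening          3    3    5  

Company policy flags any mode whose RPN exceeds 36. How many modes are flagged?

6

RPN = Severity × Occurrence × Detection:
  A: 8 × 6 × 8 = 384
  B: 4 × 8 × 8 = 256
  C: 10 × 10 × 5 = 500
  D: 3 × 2 × 5 = 30
  E: 6 × 10 × 3 = 180
  F: 7 × 5 × 4 = 140
  G: 3 × 5 × 3 = 45
Modes with RPN > 36: A (384), B (256), C (500), E (180), F (140), G (45) → 6.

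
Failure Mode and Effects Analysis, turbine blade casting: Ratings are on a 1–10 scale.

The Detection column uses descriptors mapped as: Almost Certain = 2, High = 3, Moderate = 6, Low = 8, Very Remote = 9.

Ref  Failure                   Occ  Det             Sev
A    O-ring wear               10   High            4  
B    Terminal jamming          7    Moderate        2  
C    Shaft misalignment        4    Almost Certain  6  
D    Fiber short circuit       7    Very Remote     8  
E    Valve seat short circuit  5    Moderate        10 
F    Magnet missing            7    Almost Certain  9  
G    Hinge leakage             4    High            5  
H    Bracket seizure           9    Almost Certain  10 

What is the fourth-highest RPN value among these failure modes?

RPN = Severity × Occurrence × Detection:
  A: 4 × 10 × 3 = 120
  B: 2 × 7 × 6 = 84
  C: 6 × 4 × 2 = 48
  D: 8 × 7 × 9 = 504
  E: 10 × 5 × 6 = 300
  F: 9 × 7 × 2 = 126
  G: 5 × 4 × 3 = 60
  H: 10 × 9 × 2 = 180
Sorted descending: 504, 300, 180, 126, 120, 84, 60, 48.
The fourth-highest RPN is 126 (F).

126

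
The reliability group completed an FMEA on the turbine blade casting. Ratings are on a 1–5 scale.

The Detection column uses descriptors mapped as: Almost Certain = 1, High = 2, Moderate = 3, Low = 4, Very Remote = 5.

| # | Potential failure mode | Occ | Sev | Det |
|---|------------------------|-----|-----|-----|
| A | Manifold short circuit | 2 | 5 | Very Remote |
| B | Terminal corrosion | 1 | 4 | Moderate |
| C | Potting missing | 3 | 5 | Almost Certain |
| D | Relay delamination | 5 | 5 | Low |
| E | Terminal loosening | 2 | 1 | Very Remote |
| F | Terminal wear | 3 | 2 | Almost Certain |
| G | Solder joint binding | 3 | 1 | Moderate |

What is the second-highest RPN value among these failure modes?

50

RPN = Severity × Occurrence × Detection:
  A: 5 × 2 × 5 = 50
  B: 4 × 1 × 3 = 12
  C: 5 × 3 × 1 = 15
  D: 5 × 5 × 4 = 100
  E: 1 × 2 × 5 = 10
  F: 2 × 3 × 1 = 6
  G: 1 × 3 × 3 = 9
Sorted descending: 100, 50, 15, 12, 10, 9, 6.
The second-highest RPN is 50 (A).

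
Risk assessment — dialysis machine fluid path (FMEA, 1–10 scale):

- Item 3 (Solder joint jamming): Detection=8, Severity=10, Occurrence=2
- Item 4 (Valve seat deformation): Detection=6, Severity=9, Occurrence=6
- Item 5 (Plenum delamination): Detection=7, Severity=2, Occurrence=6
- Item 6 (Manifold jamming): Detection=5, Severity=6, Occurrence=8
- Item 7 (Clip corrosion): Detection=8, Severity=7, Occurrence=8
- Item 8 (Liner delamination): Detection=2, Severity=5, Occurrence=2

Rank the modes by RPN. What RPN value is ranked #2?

RPN = Severity × Occurrence × Detection:
  Item 3: 10 × 2 × 8 = 160
  Item 4: 9 × 6 × 6 = 324
  Item 5: 2 × 6 × 7 = 84
  Item 6: 6 × 8 × 5 = 240
  Item 7: 7 × 8 × 8 = 448
  Item 8: 5 × 2 × 2 = 20
Sorted descending: 448, 324, 240, 160, 84, 20.
The second-highest RPN is 324 (Item 4).

324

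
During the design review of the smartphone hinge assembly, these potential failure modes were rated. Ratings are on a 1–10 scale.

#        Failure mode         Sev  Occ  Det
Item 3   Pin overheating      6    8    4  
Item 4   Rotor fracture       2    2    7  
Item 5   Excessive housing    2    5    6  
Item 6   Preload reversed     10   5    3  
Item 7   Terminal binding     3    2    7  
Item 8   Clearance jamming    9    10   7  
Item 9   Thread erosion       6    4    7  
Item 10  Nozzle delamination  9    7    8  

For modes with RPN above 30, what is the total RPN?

RPN = Severity × Occurrence × Detection:
  Item 3: 6 × 8 × 4 = 192
  Item 4: 2 × 2 × 7 = 28
  Item 5: 2 × 5 × 6 = 60
  Item 6: 10 × 5 × 3 = 150
  Item 7: 3 × 2 × 7 = 42
  Item 8: 9 × 10 × 7 = 630
  Item 9: 6 × 4 × 7 = 168
  Item 10: 9 × 7 × 8 = 504
RPN > 30: Item 3 (192), Item 5 (60), Item 6 (150), Item 7 (42), Item 8 (630), Item 9 (168), Item 10 (504).
Sum: 192 + 60 + 150 + 42 + 630 + 168 + 504 = 1746.

1746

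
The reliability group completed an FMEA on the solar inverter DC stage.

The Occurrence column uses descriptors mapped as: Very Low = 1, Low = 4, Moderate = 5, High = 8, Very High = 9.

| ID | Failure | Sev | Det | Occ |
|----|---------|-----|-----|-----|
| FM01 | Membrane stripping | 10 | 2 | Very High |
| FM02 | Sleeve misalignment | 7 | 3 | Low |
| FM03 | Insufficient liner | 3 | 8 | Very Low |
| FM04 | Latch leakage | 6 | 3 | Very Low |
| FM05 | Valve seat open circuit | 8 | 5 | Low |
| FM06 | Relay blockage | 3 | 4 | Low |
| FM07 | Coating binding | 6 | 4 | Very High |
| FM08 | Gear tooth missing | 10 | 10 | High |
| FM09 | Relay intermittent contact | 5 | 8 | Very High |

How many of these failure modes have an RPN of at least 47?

7

RPN = Severity × Occurrence × Detection:
  FM01: 10 × 9 × 2 = 180
  FM02: 7 × 4 × 3 = 84
  FM03: 3 × 1 × 8 = 24
  FM04: 6 × 1 × 3 = 18
  FM05: 8 × 4 × 5 = 160
  FM06: 3 × 4 × 4 = 48
  FM07: 6 × 9 × 4 = 216
  FM08: 10 × 8 × 10 = 800
  FM09: 5 × 9 × 8 = 360
Modes with RPN ≥ 47: FM01 (180), FM02 (84), FM05 (160), FM06 (48), FM07 (216), FM08 (800), FM09 (360) → 7.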